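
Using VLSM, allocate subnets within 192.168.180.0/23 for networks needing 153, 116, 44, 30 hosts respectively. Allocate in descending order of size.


153 hosts -> /24 (254 usable): 192.168.180.0/24
116 hosts -> /25 (126 usable): 192.168.181.0/25
44 hosts -> /26 (62 usable): 192.168.181.128/26
30 hosts -> /27 (30 usable): 192.168.181.192/27
Allocation: 192.168.180.0/24 (153 hosts, 254 usable); 192.168.181.0/25 (116 hosts, 126 usable); 192.168.181.128/26 (44 hosts, 62 usable); 192.168.181.192/27 (30 hosts, 30 usable)


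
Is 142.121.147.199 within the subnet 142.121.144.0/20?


Subnet network: 142.121.144.0
Test IP AND mask: 142.121.144.0
Yes, 142.121.147.199 is in 142.121.144.0/20


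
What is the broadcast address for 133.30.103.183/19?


Network: 133.30.96.0/19
Host bits = 13
Set all host bits to 1:
Broadcast: 133.30.127.255


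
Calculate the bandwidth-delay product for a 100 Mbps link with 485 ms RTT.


BDP = bandwidth * RTT
= 100 Mbps * 485 ms
= 100 * 1e6 * 485 / 1000 bits
= 48500000 bits
= 6062500 bytes
= 5920.4102 KB
BDP = 48500000 bits (6062500 bytes)


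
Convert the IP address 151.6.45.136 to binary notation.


151 = 10010111
6 = 00000110
45 = 00101101
136 = 10001000
Binary: 10010111.00000110.00101101.10001000


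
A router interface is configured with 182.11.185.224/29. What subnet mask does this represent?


/29 means 29 network bits, 3 host bits
Binary: 11111111111111111111111111111000
Mask: 255.255.255.248


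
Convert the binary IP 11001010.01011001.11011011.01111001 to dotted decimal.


11001010 = 202
01011001 = 89
11011011 = 219
01111001 = 121
IP: 202.89.219.121


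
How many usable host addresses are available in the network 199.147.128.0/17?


Host bits = 32 - 17 = 15
Total addresses = 2^15 = 32768
Usable = total - 2 (network and broadcast)
Usable hosts: 32766


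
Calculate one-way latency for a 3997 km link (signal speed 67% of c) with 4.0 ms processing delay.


Speed = 0.67 * 3e5 km/s = 201000 km/s
Propagation delay = 3997 / 201000 = 0.0199 s = 19.8856 ms
Processing delay = 4.0 ms
Total one-way latency = 23.8856 ms


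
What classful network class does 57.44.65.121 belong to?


First octet: 57
Binary: 00111001
0xxxxxxx -> Class A (1-126)
Class A, default mask 255.0.0.0 (/8)


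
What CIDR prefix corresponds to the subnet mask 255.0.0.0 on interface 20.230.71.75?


Binary: 11111111.00000000.00000000.00000000
Count leading 1s
Prefix: /8


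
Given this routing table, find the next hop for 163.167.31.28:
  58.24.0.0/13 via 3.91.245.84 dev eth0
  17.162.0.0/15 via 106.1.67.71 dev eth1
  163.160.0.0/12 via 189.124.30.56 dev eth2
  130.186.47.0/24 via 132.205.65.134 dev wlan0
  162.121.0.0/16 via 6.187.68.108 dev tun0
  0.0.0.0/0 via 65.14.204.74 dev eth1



Longest prefix match for 163.167.31.28:
  /13 58.24.0.0: no
  /15 17.162.0.0: no
  /12 163.160.0.0: MATCH
  /24 130.186.47.0: no
  /16 162.121.0.0: no
  /0 0.0.0.0: MATCH
Selected: next-hop 189.124.30.56 via eth2 (matched /12)


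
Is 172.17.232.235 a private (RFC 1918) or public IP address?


RFC 1918 private ranges:
  10.0.0.0/8 (10.0.0.0 - 10.255.255.255)
  172.16.0.0/12 (172.16.0.0 - 172.31.255.255)
  192.168.0.0/16 (192.168.0.0 - 192.168.255.255)
Private (in 172.16.0.0/12)


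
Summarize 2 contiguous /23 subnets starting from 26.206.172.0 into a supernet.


Original prefix: /23
Number of subnets: 2 = 2^1
New prefix = 23 - 1 = 22
Supernet: 26.206.172.0/22


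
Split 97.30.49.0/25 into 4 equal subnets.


New prefix = 25 + 2 = 27
Each subnet has 32 addresses
  97.30.49.0/27
  97.30.49.32/27
  97.30.49.64/27
  97.30.49.96/27
Subnets: 97.30.49.0/27, 97.30.49.32/27, 97.30.49.64/27, 97.30.49.96/27


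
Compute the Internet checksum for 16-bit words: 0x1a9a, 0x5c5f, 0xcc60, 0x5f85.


Sum all words (with carry folding):
+ 0x1a9a = 0x1a9a
+ 0x5c5f = 0x76f9
+ 0xcc60 = 0x435a
+ 0x5f85 = 0xa2df
One's complement: ~0xa2df
Checksum = 0x5d20


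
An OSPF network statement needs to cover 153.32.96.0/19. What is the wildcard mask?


Subnet mask: 255.255.224.0
Wildcard = 255.255.255.255 - subnet mask
255 - 255 = 0
255 - 255 = 0
255 - 224 = 31
255 - 0 = 255
Wildcard: 0.0.31.255


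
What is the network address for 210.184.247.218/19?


IP:   11010010.10111000.11110111.11011010
Mask: 11111111.11111111.11100000.00000000
AND operation:
Net:  11010010.10111000.11100000.00000000
Network: 210.184.224.0/19


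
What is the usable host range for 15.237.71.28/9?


Network: 15.128.0.0
Broadcast: 15.255.255.255
First usable = network + 1
Last usable = broadcast - 1
Range: 15.128.0.1 to 15.255.255.254


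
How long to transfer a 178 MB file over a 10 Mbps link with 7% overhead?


Effective throughput = 10 * (1 - 7/100) = 9.3 Mbps
File size in Mb = 178 * 8 = 1424 Mb
Time = 1424 / 9.3
Time = 153.1183 seconds


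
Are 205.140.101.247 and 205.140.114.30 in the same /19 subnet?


Mask: 255.255.224.0
205.140.101.247 AND mask = 205.140.96.0
205.140.114.30 AND mask = 205.140.96.0
Yes, same subnet (205.140.96.0)


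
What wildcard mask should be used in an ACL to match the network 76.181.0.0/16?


Subnet mask: 255.255.0.0
Wildcard = 255.255.255.255 - subnet mask
255 - 255 = 0
255 - 255 = 0
255 - 0 = 255
255 - 0 = 255
Wildcard: 0.0.255.255


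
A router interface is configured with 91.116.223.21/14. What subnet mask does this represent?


/14 means 14 network bits, 18 host bits
Binary: 11111111111111000000000000000000
Mask: 255.252.0.0


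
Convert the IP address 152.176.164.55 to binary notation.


152 = 10011000
176 = 10110000
164 = 10100100
55 = 00110111
Binary: 10011000.10110000.10100100.00110111


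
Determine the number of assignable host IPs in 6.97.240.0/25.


Host bits = 32 - 25 = 7
Total addresses = 2^7 = 128
Usable = total - 2 (network and broadcast)
Usable hosts: 126


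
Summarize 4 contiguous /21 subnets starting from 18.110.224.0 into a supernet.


Original prefix: /21
Number of subnets: 4 = 2^2
New prefix = 21 - 2 = 19
Supernet: 18.110.224.0/19


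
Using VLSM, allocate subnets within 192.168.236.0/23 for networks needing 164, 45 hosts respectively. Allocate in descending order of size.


164 hosts -> /24 (254 usable): 192.168.236.0/24
45 hosts -> /26 (62 usable): 192.168.237.0/26
Allocation: 192.168.236.0/24 (164 hosts, 254 usable); 192.168.237.0/26 (45 hosts, 62 usable)


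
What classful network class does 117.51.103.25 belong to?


First octet: 117
Binary: 01110101
0xxxxxxx -> Class A (1-126)
Class A, default mask 255.0.0.0 (/8)


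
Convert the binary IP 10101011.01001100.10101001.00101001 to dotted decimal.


10101011 = 171
01001100 = 76
10101001 = 169
00101001 = 41
IP: 171.76.169.41


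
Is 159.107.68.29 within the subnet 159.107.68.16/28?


Subnet network: 159.107.68.16
Test IP AND mask: 159.107.68.16
Yes, 159.107.68.29 is in 159.107.68.16/28


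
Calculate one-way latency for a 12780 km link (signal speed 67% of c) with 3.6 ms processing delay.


Speed = 0.67 * 3e5 km/s = 201000 km/s
Propagation delay = 12780 / 201000 = 0.0636 s = 63.5821 ms
Processing delay = 3.6 ms
Total one-way latency = 67.1821 ms


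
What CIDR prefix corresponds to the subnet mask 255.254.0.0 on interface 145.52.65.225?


Binary: 11111111.11111110.00000000.00000000
Count leading 1s
Prefix: /15


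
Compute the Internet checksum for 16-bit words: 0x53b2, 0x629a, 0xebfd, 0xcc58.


Sum all words (with carry folding):
+ 0x53b2 = 0x53b2
+ 0x629a = 0xb64c
+ 0xebfd = 0xa24a
+ 0xcc58 = 0x6ea3
One's complement: ~0x6ea3
Checksum = 0x915c


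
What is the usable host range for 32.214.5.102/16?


Network: 32.214.0.0
Broadcast: 32.214.255.255
First usable = network + 1
Last usable = broadcast - 1
Range: 32.214.0.1 to 32.214.255.254


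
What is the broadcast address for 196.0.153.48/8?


Network: 196.0.0.0/8
Host bits = 24
Set all host bits to 1:
Broadcast: 196.255.255.255


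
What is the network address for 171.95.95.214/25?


IP:   10101011.01011111.01011111.11010110
Mask: 11111111.11111111.11111111.10000000
AND operation:
Net:  10101011.01011111.01011111.10000000
Network: 171.95.95.128/25


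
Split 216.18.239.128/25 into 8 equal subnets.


New prefix = 25 + 3 = 28
Each subnet has 16 addresses
  216.18.239.128/28
  216.18.239.144/28
  216.18.239.160/28
  216.18.239.176/28
  216.18.239.192/28
  216.18.239.208/28
  216.18.239.224/28
  216.18.239.240/28
Subnets: 216.18.239.128/28, 216.18.239.144/28, 216.18.239.160/28, 216.18.239.176/28, 216.18.239.192/28, 216.18.239.208/28, 216.18.239.224/28, 216.18.239.240/28


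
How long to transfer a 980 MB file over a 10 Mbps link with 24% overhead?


Effective throughput = 10 * (1 - 24/100) = 7.6 Mbps
File size in Mb = 980 * 8 = 7840 Mb
Time = 7840 / 7.6
Time = 1031.5789 seconds


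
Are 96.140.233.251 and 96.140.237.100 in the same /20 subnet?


Mask: 255.255.240.0
96.140.233.251 AND mask = 96.140.224.0
96.140.237.100 AND mask = 96.140.224.0
Yes, same subnet (96.140.224.0)


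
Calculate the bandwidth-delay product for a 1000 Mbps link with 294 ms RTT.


BDP = bandwidth * RTT
= 1000 Mbps * 294 ms
= 1000 * 1e6 * 294 / 1000 bits
= 294000000 bits
= 36750000 bytes
= 35888.6719 KB
BDP = 294000000 bits (36750000 bytes)


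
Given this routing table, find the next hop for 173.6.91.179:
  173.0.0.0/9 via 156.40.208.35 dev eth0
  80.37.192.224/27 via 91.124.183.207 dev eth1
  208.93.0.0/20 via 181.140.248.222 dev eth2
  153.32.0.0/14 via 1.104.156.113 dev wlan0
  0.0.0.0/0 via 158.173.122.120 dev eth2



Longest prefix match for 173.6.91.179:
  /9 173.0.0.0: MATCH
  /27 80.37.192.224: no
  /20 208.93.0.0: no
  /14 153.32.0.0: no
  /0 0.0.0.0: MATCH
Selected: next-hop 156.40.208.35 via eth0 (matched /9)


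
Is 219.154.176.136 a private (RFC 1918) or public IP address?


RFC 1918 private ranges:
  10.0.0.0/8 (10.0.0.0 - 10.255.255.255)
  172.16.0.0/12 (172.16.0.0 - 172.31.255.255)
  192.168.0.0/16 (192.168.0.0 - 192.168.255.255)
Public (not in any RFC 1918 range)


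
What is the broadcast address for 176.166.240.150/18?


Network: 176.166.192.0/18
Host bits = 14
Set all host bits to 1:
Broadcast: 176.166.255.255


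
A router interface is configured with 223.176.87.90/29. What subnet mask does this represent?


/29 means 29 network bits, 3 host bits
Binary: 11111111111111111111111111111000
Mask: 255.255.255.248


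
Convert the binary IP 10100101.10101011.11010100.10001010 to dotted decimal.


10100101 = 165
10101011 = 171
11010100 = 212
10001010 = 138
IP: 165.171.212.138


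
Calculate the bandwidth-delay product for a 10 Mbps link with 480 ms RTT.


BDP = bandwidth * RTT
= 10 Mbps * 480 ms
= 10 * 1e6 * 480 / 1000 bits
= 4800000 bits
= 600000 bytes
= 585.9375 KB
BDP = 4800000 bits (600000 bytes)


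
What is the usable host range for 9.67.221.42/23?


Network: 9.67.220.0
Broadcast: 9.67.221.255
First usable = network + 1
Last usable = broadcast - 1
Range: 9.67.220.1 to 9.67.221.254


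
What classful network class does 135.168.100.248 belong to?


First octet: 135
Binary: 10000111
10xxxxxx -> Class B (128-191)
Class B, default mask 255.255.0.0 (/16)


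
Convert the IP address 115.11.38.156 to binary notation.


115 = 01110011
11 = 00001011
38 = 00100110
156 = 10011100
Binary: 01110011.00001011.00100110.10011100


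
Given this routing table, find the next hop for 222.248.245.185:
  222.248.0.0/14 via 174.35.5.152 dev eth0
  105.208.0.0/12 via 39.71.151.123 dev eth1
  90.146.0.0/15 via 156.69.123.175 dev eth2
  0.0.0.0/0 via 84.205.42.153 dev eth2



Longest prefix match for 222.248.245.185:
  /14 222.248.0.0: MATCH
  /12 105.208.0.0: no
  /15 90.146.0.0: no
  /0 0.0.0.0: MATCH
Selected: next-hop 174.35.5.152 via eth0 (matched /14)


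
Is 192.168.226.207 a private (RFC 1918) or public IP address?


RFC 1918 private ranges:
  10.0.0.0/8 (10.0.0.0 - 10.255.255.255)
  172.16.0.0/12 (172.16.0.0 - 172.31.255.255)
  192.168.0.0/16 (192.168.0.0 - 192.168.255.255)
Private (in 192.168.0.0/16)


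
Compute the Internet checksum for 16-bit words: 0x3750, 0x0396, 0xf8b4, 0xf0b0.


Sum all words (with carry folding):
+ 0x3750 = 0x3750
+ 0x0396 = 0x3ae6
+ 0xf8b4 = 0x339b
+ 0xf0b0 = 0x244c
One's complement: ~0x244c
Checksum = 0xdbb3


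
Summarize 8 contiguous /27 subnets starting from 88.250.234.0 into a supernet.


Original prefix: /27
Number of subnets: 8 = 2^3
New prefix = 27 - 3 = 24
Supernet: 88.250.234.0/24


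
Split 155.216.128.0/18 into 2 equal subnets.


New prefix = 18 + 1 = 19
Each subnet has 8192 addresses
  155.216.128.0/19
  155.216.160.0/19
Subnets: 155.216.128.0/19, 155.216.160.0/19


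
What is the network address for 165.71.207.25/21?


IP:   10100101.01000111.11001111.00011001
Mask: 11111111.11111111.11111000.00000000
AND operation:
Net:  10100101.01000111.11001000.00000000
Network: 165.71.200.0/21


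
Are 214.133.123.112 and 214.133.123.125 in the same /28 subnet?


Mask: 255.255.255.240
214.133.123.112 AND mask = 214.133.123.112
214.133.123.125 AND mask = 214.133.123.112
Yes, same subnet (214.133.123.112)


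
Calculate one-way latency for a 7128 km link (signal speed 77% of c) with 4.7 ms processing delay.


Speed = 0.77 * 3e5 km/s = 231000 km/s
Propagation delay = 7128 / 231000 = 0.0309 s = 30.8571 ms
Processing delay = 4.7 ms
Total one-way latency = 35.5571 ms


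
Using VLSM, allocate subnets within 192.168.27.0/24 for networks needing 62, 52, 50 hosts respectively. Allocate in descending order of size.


62 hosts -> /26 (62 usable): 192.168.27.0/26
52 hosts -> /26 (62 usable): 192.168.27.64/26
50 hosts -> /26 (62 usable): 192.168.27.128/26
Allocation: 192.168.27.0/26 (62 hosts, 62 usable); 192.168.27.64/26 (52 hosts, 62 usable); 192.168.27.128/26 (50 hosts, 62 usable)


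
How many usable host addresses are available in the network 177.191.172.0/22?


Host bits = 32 - 22 = 10
Total addresses = 2^10 = 1024
Usable = total - 2 (network and broadcast)
Usable hosts: 1022


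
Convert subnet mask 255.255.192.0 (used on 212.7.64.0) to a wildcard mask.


Subnet mask: 255.255.192.0
Wildcard = 255.255.255.255 - subnet mask
255 - 255 = 0
255 - 255 = 0
255 - 192 = 63
255 - 0 = 255
Wildcard: 0.0.63.255


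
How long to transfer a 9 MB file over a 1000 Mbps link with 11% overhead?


Effective throughput = 1000 * (1 - 11/100) = 890 Mbps
File size in Mb = 9 * 8 = 72 Mb
Time = 72 / 890
Time = 0.0809 seconds


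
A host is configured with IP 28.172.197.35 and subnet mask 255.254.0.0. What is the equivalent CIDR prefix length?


Binary: 11111111.11111110.00000000.00000000
Count leading 1s
Prefix: /15


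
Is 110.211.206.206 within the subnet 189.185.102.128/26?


Subnet network: 189.185.102.128
Test IP AND mask: 110.211.206.192
No, 110.211.206.206 is not in 189.185.102.128/26


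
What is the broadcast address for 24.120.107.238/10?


Network: 24.64.0.0/10
Host bits = 22
Set all host bits to 1:
Broadcast: 24.127.255.255


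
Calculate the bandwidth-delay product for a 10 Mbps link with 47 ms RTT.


BDP = bandwidth * RTT
= 10 Mbps * 47 ms
= 10 * 1e6 * 47 / 1000 bits
= 470000 bits
= 58750 bytes
= 57.373 KB
BDP = 470000 bits (58750 bytes)


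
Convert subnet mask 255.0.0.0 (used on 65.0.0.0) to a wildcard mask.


Subnet mask: 255.0.0.0
Wildcard = 255.255.255.255 - subnet mask
255 - 255 = 0
255 - 0 = 255
255 - 0 = 255
255 - 0 = 255
Wildcard: 0.255.255.255


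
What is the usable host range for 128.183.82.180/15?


Network: 128.182.0.0
Broadcast: 128.183.255.255
First usable = network + 1
Last usable = broadcast - 1
Range: 128.182.0.1 to 128.183.255.254


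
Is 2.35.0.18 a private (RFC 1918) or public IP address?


RFC 1918 private ranges:
  10.0.0.0/8 (10.0.0.0 - 10.255.255.255)
  172.16.0.0/12 (172.16.0.0 - 172.31.255.255)
  192.168.0.0/16 (192.168.0.0 - 192.168.255.255)
Public (not in any RFC 1918 range)


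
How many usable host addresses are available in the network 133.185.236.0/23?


Host bits = 32 - 23 = 9
Total addresses = 2^9 = 512
Usable = total - 2 (network and broadcast)
Usable hosts: 510


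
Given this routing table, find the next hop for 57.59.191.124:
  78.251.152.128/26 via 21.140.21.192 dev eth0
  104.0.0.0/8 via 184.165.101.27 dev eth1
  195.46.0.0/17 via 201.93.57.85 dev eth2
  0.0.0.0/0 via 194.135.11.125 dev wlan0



Longest prefix match for 57.59.191.124:
  /26 78.251.152.128: no
  /8 104.0.0.0: no
  /17 195.46.0.0: no
  /0 0.0.0.0: MATCH
Selected: next-hop 194.135.11.125 via wlan0 (matched /0)


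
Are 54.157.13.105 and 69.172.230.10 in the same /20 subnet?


Mask: 255.255.240.0
54.157.13.105 AND mask = 54.157.0.0
69.172.230.10 AND mask = 69.172.224.0
No, different subnets (54.157.0.0 vs 69.172.224.0)


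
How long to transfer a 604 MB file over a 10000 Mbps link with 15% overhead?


Effective throughput = 10000 * (1 - 15/100) = 8500 Mbps
File size in Mb = 604 * 8 = 4832 Mb
Time = 4832 / 8500
Time = 0.5685 seconds


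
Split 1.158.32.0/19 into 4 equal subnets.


New prefix = 19 + 2 = 21
Each subnet has 2048 addresses
  1.158.32.0/21
  1.158.40.0/21
  1.158.48.0/21
  1.158.56.0/21
Subnets: 1.158.32.0/21, 1.158.40.0/21, 1.158.48.0/21, 1.158.56.0/21


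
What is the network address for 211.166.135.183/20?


IP:   11010011.10100110.10000111.10110111
Mask: 11111111.11111111.11110000.00000000
AND operation:
Net:  11010011.10100110.10000000.00000000
Network: 211.166.128.0/20


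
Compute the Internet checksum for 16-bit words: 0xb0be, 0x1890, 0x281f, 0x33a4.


Sum all words (with carry folding):
+ 0xb0be = 0xb0be
+ 0x1890 = 0xc94e
+ 0x281f = 0xf16d
+ 0x33a4 = 0x2512
One's complement: ~0x2512
Checksum = 0xdaed


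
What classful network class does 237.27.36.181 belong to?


First octet: 237
Binary: 11101101
1110xxxx -> Class D (224-239)
Class D (multicast), default mask N/A


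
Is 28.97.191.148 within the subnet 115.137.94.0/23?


Subnet network: 115.137.94.0
Test IP AND mask: 28.97.190.0
No, 28.97.191.148 is not in 115.137.94.0/23


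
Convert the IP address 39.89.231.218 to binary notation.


39 = 00100111
89 = 01011001
231 = 11100111
218 = 11011010
Binary: 00100111.01011001.11100111.11011010


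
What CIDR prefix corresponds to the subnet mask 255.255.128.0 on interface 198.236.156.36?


Binary: 11111111.11111111.10000000.00000000
Count leading 1s
Prefix: /17


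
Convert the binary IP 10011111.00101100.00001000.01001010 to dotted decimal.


10011111 = 159
00101100 = 44
00001000 = 8
01001010 = 74
IP: 159.44.8.74


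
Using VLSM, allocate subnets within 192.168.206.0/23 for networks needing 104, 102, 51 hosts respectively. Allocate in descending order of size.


104 hosts -> /25 (126 usable): 192.168.206.0/25
102 hosts -> /25 (126 usable): 192.168.206.128/25
51 hosts -> /26 (62 usable): 192.168.207.0/26
Allocation: 192.168.206.0/25 (104 hosts, 126 usable); 192.168.206.128/25 (102 hosts, 126 usable); 192.168.207.0/26 (51 hosts, 62 usable)


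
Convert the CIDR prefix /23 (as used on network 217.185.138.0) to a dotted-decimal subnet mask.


/23 means 23 network bits, 9 host bits
Binary: 11111111111111111111111000000000
Mask: 255.255.254.0


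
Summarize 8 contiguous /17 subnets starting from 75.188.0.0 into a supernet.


Original prefix: /17
Number of subnets: 8 = 2^3
New prefix = 17 - 3 = 14
Supernet: 75.188.0.0/14


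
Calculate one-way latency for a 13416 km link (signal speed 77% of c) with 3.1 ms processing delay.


Speed = 0.77 * 3e5 km/s = 231000 km/s
Propagation delay = 13416 / 231000 = 0.0581 s = 58.0779 ms
Processing delay = 3.1 ms
Total one-way latency = 61.1779 ms


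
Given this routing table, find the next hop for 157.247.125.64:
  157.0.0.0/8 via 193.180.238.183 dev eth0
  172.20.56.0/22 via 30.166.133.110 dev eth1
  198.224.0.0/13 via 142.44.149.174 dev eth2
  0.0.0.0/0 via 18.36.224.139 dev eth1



Longest prefix match for 157.247.125.64:
  /8 157.0.0.0: MATCH
  /22 172.20.56.0: no
  /13 198.224.0.0: no
  /0 0.0.0.0: MATCH
Selected: next-hop 193.180.238.183 via eth0 (matched /8)


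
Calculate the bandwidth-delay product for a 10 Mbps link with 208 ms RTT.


BDP = bandwidth * RTT
= 10 Mbps * 208 ms
= 10 * 1e6 * 208 / 1000 bits
= 2080000 bits
= 260000 bytes
= 253.9062 KB
BDP = 2080000 bits (260000 bytes)


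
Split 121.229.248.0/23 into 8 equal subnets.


New prefix = 23 + 3 = 26
Each subnet has 64 addresses
  121.229.248.0/26
  121.229.248.64/26
  121.229.248.128/26
  121.229.248.192/26
  121.229.249.0/26
  121.229.249.64/26
  121.229.249.128/26
  121.229.249.192/26
Subnets: 121.229.248.0/26, 121.229.248.64/26, 121.229.248.128/26, 121.229.248.192/26, 121.229.249.0/26, 121.229.249.64/26, 121.229.249.128/26, 121.229.249.192/26


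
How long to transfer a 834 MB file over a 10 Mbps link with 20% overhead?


Effective throughput = 10 * (1 - 20/100) = 8 Mbps
File size in Mb = 834 * 8 = 6672 Mb
Time = 6672 / 8
Time = 834 seconds


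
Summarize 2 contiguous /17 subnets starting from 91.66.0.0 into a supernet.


Original prefix: /17
Number of subnets: 2 = 2^1
New prefix = 17 - 1 = 16
Supernet: 91.66.0.0/16


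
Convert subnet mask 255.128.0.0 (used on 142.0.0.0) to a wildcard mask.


Subnet mask: 255.128.0.0
Wildcard = 255.255.255.255 - subnet mask
255 - 255 = 0
255 - 128 = 127
255 - 0 = 255
255 - 0 = 255
Wildcard: 0.127.255.255


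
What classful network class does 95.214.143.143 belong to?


First octet: 95
Binary: 01011111
0xxxxxxx -> Class A (1-126)
Class A, default mask 255.0.0.0 (/8)


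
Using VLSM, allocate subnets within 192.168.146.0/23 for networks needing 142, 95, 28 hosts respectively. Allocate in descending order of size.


142 hosts -> /24 (254 usable): 192.168.146.0/24
95 hosts -> /25 (126 usable): 192.168.147.0/25
28 hosts -> /27 (30 usable): 192.168.147.128/27
Allocation: 192.168.146.0/24 (142 hosts, 254 usable); 192.168.147.0/25 (95 hosts, 126 usable); 192.168.147.128/27 (28 hosts, 30 usable)


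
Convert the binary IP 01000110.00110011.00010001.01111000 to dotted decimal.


01000110 = 70
00110011 = 51
00010001 = 17
01111000 = 120
IP: 70.51.17.120


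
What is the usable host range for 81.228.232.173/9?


Network: 81.128.0.0
Broadcast: 81.255.255.255
First usable = network + 1
Last usable = broadcast - 1
Range: 81.128.0.1 to 81.255.255.254


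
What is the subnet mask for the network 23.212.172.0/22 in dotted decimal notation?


/22 means 22 network bits, 10 host bits
Binary: 11111111111111111111110000000000
Mask: 255.255.252.0


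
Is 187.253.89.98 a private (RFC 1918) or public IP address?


RFC 1918 private ranges:
  10.0.0.0/8 (10.0.0.0 - 10.255.255.255)
  172.16.0.0/12 (172.16.0.0 - 172.31.255.255)
  192.168.0.0/16 (192.168.0.0 - 192.168.255.255)
Public (not in any RFC 1918 range)


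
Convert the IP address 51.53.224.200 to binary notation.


51 = 00110011
53 = 00110101
224 = 11100000
200 = 11001000
Binary: 00110011.00110101.11100000.11001000


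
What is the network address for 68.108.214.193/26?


IP:   01000100.01101100.11010110.11000001
Mask: 11111111.11111111.11111111.11000000
AND operation:
Net:  01000100.01101100.11010110.11000000
Network: 68.108.214.192/26


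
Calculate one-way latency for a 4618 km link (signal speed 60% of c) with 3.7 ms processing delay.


Speed = 0.6 * 3e5 km/s = 180000 km/s
Propagation delay = 4618 / 180000 = 0.0257 s = 25.6556 ms
Processing delay = 3.7 ms
Total one-way latency = 29.3556 ms


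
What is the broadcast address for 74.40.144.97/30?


Network: 74.40.144.96/30
Host bits = 2
Set all host bits to 1:
Broadcast: 74.40.144.99


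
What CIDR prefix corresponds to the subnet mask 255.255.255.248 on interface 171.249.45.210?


Binary: 11111111.11111111.11111111.11111000
Count leading 1s
Prefix: /29


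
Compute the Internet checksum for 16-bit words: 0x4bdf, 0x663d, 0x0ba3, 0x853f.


Sum all words (with carry folding):
+ 0x4bdf = 0x4bdf
+ 0x663d = 0xb21c
+ 0x0ba3 = 0xbdbf
+ 0x853f = 0x42ff
One's complement: ~0x42ff
Checksum = 0xbd00


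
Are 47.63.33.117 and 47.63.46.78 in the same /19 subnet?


Mask: 255.255.224.0
47.63.33.117 AND mask = 47.63.32.0
47.63.46.78 AND mask = 47.63.32.0
Yes, same subnet (47.63.32.0)


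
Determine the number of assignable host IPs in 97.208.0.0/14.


Host bits = 32 - 14 = 18
Total addresses = 2^18 = 262144
Usable = total - 2 (network and broadcast)
Usable hosts: 262142


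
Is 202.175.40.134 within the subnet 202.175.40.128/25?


Subnet network: 202.175.40.128
Test IP AND mask: 202.175.40.128
Yes, 202.175.40.134 is in 202.175.40.128/25


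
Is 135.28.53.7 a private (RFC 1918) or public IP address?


RFC 1918 private ranges:
  10.0.0.0/8 (10.0.0.0 - 10.255.255.255)
  172.16.0.0/12 (172.16.0.0 - 172.31.255.255)
  192.168.0.0/16 (192.168.0.0 - 192.168.255.255)
Public (not in any RFC 1918 range)


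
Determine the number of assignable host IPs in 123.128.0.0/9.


Host bits = 32 - 9 = 23
Total addresses = 2^23 = 8388608
Usable = total - 2 (network and broadcast)
Usable hosts: 8388606


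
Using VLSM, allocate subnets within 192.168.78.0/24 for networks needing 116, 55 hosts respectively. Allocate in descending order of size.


116 hosts -> /25 (126 usable): 192.168.78.0/25
55 hosts -> /26 (62 usable): 192.168.78.128/26
Allocation: 192.168.78.0/25 (116 hosts, 126 usable); 192.168.78.128/26 (55 hosts, 62 usable)


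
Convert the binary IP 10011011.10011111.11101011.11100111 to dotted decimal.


10011011 = 155
10011111 = 159
11101011 = 235
11100111 = 231
IP: 155.159.235.231


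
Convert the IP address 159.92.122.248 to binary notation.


159 = 10011111
92 = 01011100
122 = 01111010
248 = 11111000
Binary: 10011111.01011100.01111010.11111000


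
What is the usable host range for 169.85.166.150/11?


Network: 169.64.0.0
Broadcast: 169.95.255.255
First usable = network + 1
Last usable = broadcast - 1
Range: 169.64.0.1 to 169.95.255.254


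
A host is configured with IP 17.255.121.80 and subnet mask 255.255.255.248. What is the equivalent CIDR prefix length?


Binary: 11111111.11111111.11111111.11111000
Count leading 1s
Prefix: /29


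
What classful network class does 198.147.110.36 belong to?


First octet: 198
Binary: 11000110
110xxxxx -> Class C (192-223)
Class C, default mask 255.255.255.0 (/24)


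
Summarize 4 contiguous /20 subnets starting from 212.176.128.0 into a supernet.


Original prefix: /20
Number of subnets: 4 = 2^2
New prefix = 20 - 2 = 18
Supernet: 212.176.128.0/18


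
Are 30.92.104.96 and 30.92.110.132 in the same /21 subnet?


Mask: 255.255.248.0
30.92.104.96 AND mask = 30.92.104.0
30.92.110.132 AND mask = 30.92.104.0
Yes, same subnet (30.92.104.0)


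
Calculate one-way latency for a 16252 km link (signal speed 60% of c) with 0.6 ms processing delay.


Speed = 0.6 * 3e5 km/s = 180000 km/s
Propagation delay = 16252 / 180000 = 0.0903 s = 90.2889 ms
Processing delay = 0.6 ms
Total one-way latency = 90.8889 ms


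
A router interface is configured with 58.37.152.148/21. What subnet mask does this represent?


/21 means 21 network bits, 11 host bits
Binary: 11111111111111111111100000000000
Mask: 255.255.248.0


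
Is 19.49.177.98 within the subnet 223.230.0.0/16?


Subnet network: 223.230.0.0
Test IP AND mask: 19.49.0.0
No, 19.49.177.98 is not in 223.230.0.0/16


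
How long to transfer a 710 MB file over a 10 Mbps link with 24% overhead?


Effective throughput = 10 * (1 - 24/100) = 7.6 Mbps
File size in Mb = 710 * 8 = 5680 Mb
Time = 5680 / 7.6
Time = 747.3684 seconds


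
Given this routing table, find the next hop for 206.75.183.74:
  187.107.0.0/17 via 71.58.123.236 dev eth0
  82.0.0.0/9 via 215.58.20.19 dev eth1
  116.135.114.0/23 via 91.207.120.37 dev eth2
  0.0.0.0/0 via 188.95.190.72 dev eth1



Longest prefix match for 206.75.183.74:
  /17 187.107.0.0: no
  /9 82.0.0.0: no
  /23 116.135.114.0: no
  /0 0.0.0.0: MATCH
Selected: next-hop 188.95.190.72 via eth1 (matched /0)


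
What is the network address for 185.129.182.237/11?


IP:   10111001.10000001.10110110.11101101
Mask: 11111111.11100000.00000000.00000000
AND operation:
Net:  10111001.10000000.00000000.00000000
Network: 185.128.0.0/11


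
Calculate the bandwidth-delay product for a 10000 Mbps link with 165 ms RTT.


BDP = bandwidth * RTT
= 10000 Mbps * 165 ms
= 10000 * 1e6 * 165 / 1000 bits
= 1650000000 bits
= 206250000 bytes
= 201416.0156 KB
BDP = 1650000000 bits (206250000 bytes)


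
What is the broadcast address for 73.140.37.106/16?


Network: 73.140.0.0/16
Host bits = 16
Set all host bits to 1:
Broadcast: 73.140.255.255


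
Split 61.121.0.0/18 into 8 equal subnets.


New prefix = 18 + 3 = 21
Each subnet has 2048 addresses
  61.121.0.0/21
  61.121.8.0/21
  61.121.16.0/21
  61.121.24.0/21
  61.121.32.0/21
  61.121.40.0/21
  61.121.48.0/21
  61.121.56.0/21
Subnets: 61.121.0.0/21, 61.121.8.0/21, 61.121.16.0/21, 61.121.24.0/21, 61.121.32.0/21, 61.121.40.0/21, 61.121.48.0/21, 61.121.56.0/21


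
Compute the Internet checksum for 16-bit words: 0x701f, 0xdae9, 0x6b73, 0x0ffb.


Sum all words (with carry folding):
+ 0x701f = 0x701f
+ 0xdae9 = 0x4b09
+ 0x6b73 = 0xb67c
+ 0x0ffb = 0xc677
One's complement: ~0xc677
Checksum = 0x3988


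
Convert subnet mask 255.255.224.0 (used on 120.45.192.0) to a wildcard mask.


Subnet mask: 255.255.224.0
Wildcard = 255.255.255.255 - subnet mask
255 - 255 = 0
255 - 255 = 0
255 - 224 = 31
255 - 0 = 255
Wildcard: 0.0.31.255


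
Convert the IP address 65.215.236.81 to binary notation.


65 = 01000001
215 = 11010111
236 = 11101100
81 = 01010001
Binary: 01000001.11010111.11101100.01010001


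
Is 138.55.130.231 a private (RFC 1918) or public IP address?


RFC 1918 private ranges:
  10.0.0.0/8 (10.0.0.0 - 10.255.255.255)
  172.16.0.0/12 (172.16.0.0 - 172.31.255.255)
  192.168.0.0/16 (192.168.0.0 - 192.168.255.255)
Public (not in any RFC 1918 range)


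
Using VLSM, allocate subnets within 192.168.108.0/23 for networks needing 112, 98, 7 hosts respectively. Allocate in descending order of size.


112 hosts -> /25 (126 usable): 192.168.108.0/25
98 hosts -> /25 (126 usable): 192.168.108.128/25
7 hosts -> /28 (14 usable): 192.168.109.0/28
Allocation: 192.168.108.0/25 (112 hosts, 126 usable); 192.168.108.128/25 (98 hosts, 126 usable); 192.168.109.0/28 (7 hosts, 14 usable)


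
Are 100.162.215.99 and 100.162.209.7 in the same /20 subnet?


Mask: 255.255.240.0
100.162.215.99 AND mask = 100.162.208.0
100.162.209.7 AND mask = 100.162.208.0
Yes, same subnet (100.162.208.0)


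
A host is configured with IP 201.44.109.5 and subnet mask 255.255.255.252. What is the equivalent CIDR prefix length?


Binary: 11111111.11111111.11111111.11111100
Count leading 1s
Prefix: /30


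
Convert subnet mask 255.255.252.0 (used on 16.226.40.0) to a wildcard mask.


Subnet mask: 255.255.252.0
Wildcard = 255.255.255.255 - subnet mask
255 - 255 = 0
255 - 255 = 0
255 - 252 = 3
255 - 0 = 255
Wildcard: 0.0.3.255


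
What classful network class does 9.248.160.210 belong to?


First octet: 9
Binary: 00001001
0xxxxxxx -> Class A (1-126)
Class A, default mask 255.0.0.0 (/8)


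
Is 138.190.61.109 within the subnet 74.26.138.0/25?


Subnet network: 74.26.138.0
Test IP AND mask: 138.190.61.0
No, 138.190.61.109 is not in 74.26.138.0/25


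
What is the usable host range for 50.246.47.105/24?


Network: 50.246.47.0
Broadcast: 50.246.47.255
First usable = network + 1
Last usable = broadcast - 1
Range: 50.246.47.1 to 50.246.47.254


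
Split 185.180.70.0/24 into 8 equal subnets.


New prefix = 24 + 3 = 27
Each subnet has 32 addresses
  185.180.70.0/27
  185.180.70.32/27
  185.180.70.64/27
  185.180.70.96/27
  185.180.70.128/27
  185.180.70.160/27
  185.180.70.192/27
  185.180.70.224/27
Subnets: 185.180.70.0/27, 185.180.70.32/27, 185.180.70.64/27, 185.180.70.96/27, 185.180.70.128/27, 185.180.70.160/27, 185.180.70.192/27, 185.180.70.224/27


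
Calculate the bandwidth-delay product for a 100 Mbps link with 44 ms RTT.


BDP = bandwidth * RTT
= 100 Mbps * 44 ms
= 100 * 1e6 * 44 / 1000 bits
= 4400000 bits
= 550000 bytes
= 537.1094 KB
BDP = 4400000 bits (550000 bytes)


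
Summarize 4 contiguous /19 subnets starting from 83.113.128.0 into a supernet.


Original prefix: /19
Number of subnets: 4 = 2^2
New prefix = 19 - 2 = 17
Supernet: 83.113.128.0/17


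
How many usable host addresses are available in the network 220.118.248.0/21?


Host bits = 32 - 21 = 11
Total addresses = 2^11 = 2048
Usable = total - 2 (network and broadcast)
Usable hosts: 2046


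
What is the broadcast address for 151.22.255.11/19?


Network: 151.22.224.0/19
Host bits = 13
Set all host bits to 1:
Broadcast: 151.22.255.255


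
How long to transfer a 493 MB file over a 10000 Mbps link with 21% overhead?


Effective throughput = 10000 * (1 - 21/100) = 7900 Mbps
File size in Mb = 493 * 8 = 3944 Mb
Time = 3944 / 7900
Time = 0.4992 seconds


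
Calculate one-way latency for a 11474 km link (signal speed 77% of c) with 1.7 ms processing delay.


Speed = 0.77 * 3e5 km/s = 231000 km/s
Propagation delay = 11474 / 231000 = 0.0497 s = 49.671 ms
Processing delay = 1.7 ms
Total one-way latency = 51.371 ms


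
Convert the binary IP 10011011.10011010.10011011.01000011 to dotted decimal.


10011011 = 155
10011010 = 154
10011011 = 155
01000011 = 67
IP: 155.154.155.67


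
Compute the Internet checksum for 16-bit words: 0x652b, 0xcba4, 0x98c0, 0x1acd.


Sum all words (with carry folding):
+ 0x652b = 0x652b
+ 0xcba4 = 0x30d0
+ 0x98c0 = 0xc990
+ 0x1acd = 0xe45d
One's complement: ~0xe45d
Checksum = 0x1ba2


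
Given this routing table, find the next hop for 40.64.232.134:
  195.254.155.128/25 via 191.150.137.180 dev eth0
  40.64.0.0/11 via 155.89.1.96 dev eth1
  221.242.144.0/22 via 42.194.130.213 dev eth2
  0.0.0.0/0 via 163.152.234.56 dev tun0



Longest prefix match for 40.64.232.134:
  /25 195.254.155.128: no
  /11 40.64.0.0: MATCH
  /22 221.242.144.0: no
  /0 0.0.0.0: MATCH
Selected: next-hop 155.89.1.96 via eth1 (matched /11)


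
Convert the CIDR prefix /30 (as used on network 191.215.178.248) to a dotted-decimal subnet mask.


/30 means 30 network bits, 2 host bits
Binary: 11111111111111111111111111111100
Mask: 255.255.255.252


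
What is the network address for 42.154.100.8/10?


IP:   00101010.10011010.01100100.00001000
Mask: 11111111.11000000.00000000.00000000
AND operation:
Net:  00101010.10000000.00000000.00000000
Network: 42.128.0.0/10


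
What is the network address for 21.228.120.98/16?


IP:   00010101.11100100.01111000.01100010
Mask: 11111111.11111111.00000000.00000000
AND operation:
Net:  00010101.11100100.00000000.00000000
Network: 21.228.0.0/16


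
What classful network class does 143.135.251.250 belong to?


First octet: 143
Binary: 10001111
10xxxxxx -> Class B (128-191)
Class B, default mask 255.255.0.0 (/16)


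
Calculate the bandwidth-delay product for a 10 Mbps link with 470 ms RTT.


BDP = bandwidth * RTT
= 10 Mbps * 470 ms
= 10 * 1e6 * 470 / 1000 bits
= 4700000 bits
= 587500 bytes
= 573.7305 KB
BDP = 4700000 bits (587500 bytes)


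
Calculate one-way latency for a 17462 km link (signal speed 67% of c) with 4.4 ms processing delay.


Speed = 0.67 * 3e5 km/s = 201000 km/s
Propagation delay = 17462 / 201000 = 0.0869 s = 86.8756 ms
Processing delay = 4.4 ms
Total one-way latency = 91.2756 ms


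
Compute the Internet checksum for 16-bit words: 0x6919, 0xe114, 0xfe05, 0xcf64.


Sum all words (with carry folding):
+ 0x6919 = 0x6919
+ 0xe114 = 0x4a2e
+ 0xfe05 = 0x4834
+ 0xcf64 = 0x1799
One's complement: ~0x1799
Checksum = 0xe866


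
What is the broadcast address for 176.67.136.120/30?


Network: 176.67.136.120/30
Host bits = 2
Set all host bits to 1:
Broadcast: 176.67.136.123


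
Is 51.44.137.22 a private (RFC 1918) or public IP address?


RFC 1918 private ranges:
  10.0.0.0/8 (10.0.0.0 - 10.255.255.255)
  172.16.0.0/12 (172.16.0.0 - 172.31.255.255)
  192.168.0.0/16 (192.168.0.0 - 192.168.255.255)
Public (not in any RFC 1918 range)


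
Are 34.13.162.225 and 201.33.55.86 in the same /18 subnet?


Mask: 255.255.192.0
34.13.162.225 AND mask = 34.13.128.0
201.33.55.86 AND mask = 201.33.0.0
No, different subnets (34.13.128.0 vs 201.33.0.0)


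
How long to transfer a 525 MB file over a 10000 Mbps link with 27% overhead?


Effective throughput = 10000 * (1 - 27/100) = 7300 Mbps
File size in Mb = 525 * 8 = 4200 Mb
Time = 4200 / 7300
Time = 0.5753 seconds


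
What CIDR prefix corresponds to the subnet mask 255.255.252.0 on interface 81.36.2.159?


Binary: 11111111.11111111.11111100.00000000
Count leading 1s
Prefix: /22


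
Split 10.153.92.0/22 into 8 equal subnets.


New prefix = 22 + 3 = 25
Each subnet has 128 addresses
  10.153.92.0/25
  10.153.92.128/25
  10.153.93.0/25
  10.153.93.128/25
  10.153.94.0/25
  10.153.94.128/25
  10.153.95.0/25
  10.153.95.128/25
Subnets: 10.153.92.0/25, 10.153.92.128/25, 10.153.93.0/25, 10.153.93.128/25, 10.153.94.0/25, 10.153.94.128/25, 10.153.95.0/25, 10.153.95.128/25


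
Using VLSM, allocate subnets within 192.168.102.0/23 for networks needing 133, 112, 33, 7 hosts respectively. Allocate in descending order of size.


133 hosts -> /24 (254 usable): 192.168.102.0/24
112 hosts -> /25 (126 usable): 192.168.103.0/25
33 hosts -> /26 (62 usable): 192.168.103.128/26
7 hosts -> /28 (14 usable): 192.168.103.192/28
Allocation: 192.168.102.0/24 (133 hosts, 254 usable); 192.168.103.0/25 (112 hosts, 126 usable); 192.168.103.128/26 (33 hosts, 62 usable); 192.168.103.192/28 (7 hosts, 14 usable)


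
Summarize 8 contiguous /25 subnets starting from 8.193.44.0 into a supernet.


Original prefix: /25
Number of subnets: 8 = 2^3
New prefix = 25 - 3 = 22
Supernet: 8.193.44.0/22


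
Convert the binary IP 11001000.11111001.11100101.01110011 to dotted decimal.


11001000 = 200
11111001 = 249
11100101 = 229
01110011 = 115
IP: 200.249.229.115


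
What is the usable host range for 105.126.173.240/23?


Network: 105.126.172.0
Broadcast: 105.126.173.255
First usable = network + 1
Last usable = broadcast - 1
Range: 105.126.172.1 to 105.126.173.254


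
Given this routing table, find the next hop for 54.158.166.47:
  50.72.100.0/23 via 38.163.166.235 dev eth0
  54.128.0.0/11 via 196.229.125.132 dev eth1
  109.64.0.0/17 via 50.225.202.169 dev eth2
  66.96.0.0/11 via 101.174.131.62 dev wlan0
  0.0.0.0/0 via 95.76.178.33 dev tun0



Longest prefix match for 54.158.166.47:
  /23 50.72.100.0: no
  /11 54.128.0.0: MATCH
  /17 109.64.0.0: no
  /11 66.96.0.0: no
  /0 0.0.0.0: MATCH
Selected: next-hop 196.229.125.132 via eth1 (matched /11)


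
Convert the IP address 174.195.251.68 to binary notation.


174 = 10101110
195 = 11000011
251 = 11111011
68 = 01000100
Binary: 10101110.11000011.11111011.01000100


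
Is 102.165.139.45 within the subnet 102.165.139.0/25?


Subnet network: 102.165.139.0
Test IP AND mask: 102.165.139.0
Yes, 102.165.139.45 is in 102.165.139.0/25


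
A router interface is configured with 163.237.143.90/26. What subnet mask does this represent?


/26 means 26 network bits, 6 host bits
Binary: 11111111111111111111111111000000
Mask: 255.255.255.192


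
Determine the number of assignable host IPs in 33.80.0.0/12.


Host bits = 32 - 12 = 20
Total addresses = 2^20 = 1048576
Usable = total - 2 (network and broadcast)
Usable hosts: 1048574


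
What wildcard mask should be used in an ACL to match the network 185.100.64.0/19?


Subnet mask: 255.255.224.0
Wildcard = 255.255.255.255 - subnet mask
255 - 255 = 0
255 - 255 = 0
255 - 224 = 31
255 - 0 = 255
Wildcard: 0.0.31.255
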